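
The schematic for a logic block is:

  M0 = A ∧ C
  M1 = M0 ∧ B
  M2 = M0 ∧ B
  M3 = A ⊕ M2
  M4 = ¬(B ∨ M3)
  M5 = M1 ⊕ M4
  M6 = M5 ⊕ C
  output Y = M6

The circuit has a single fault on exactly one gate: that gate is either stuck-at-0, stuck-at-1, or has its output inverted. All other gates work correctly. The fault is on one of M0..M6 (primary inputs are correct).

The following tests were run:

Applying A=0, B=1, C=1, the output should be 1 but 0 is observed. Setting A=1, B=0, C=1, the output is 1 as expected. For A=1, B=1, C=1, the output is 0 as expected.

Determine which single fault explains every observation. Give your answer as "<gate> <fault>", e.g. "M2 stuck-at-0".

Fault-free values for test 1 (A=0, B=1, C=1): M0=0, M1=0, M2=0, M3=0, M4=0, M5=0, M6=1, giving Y=1. Observed 0.
Test 1: faults giving observed 0 are {M0 stuck-at-1, M0 inverted output, M1 stuck-at-1, M1 inverted output, M4 stuck-at-1, M4 inverted output, M5 stuck-at-1, M5 inverted output, M6 stuck-at-0, M6 inverted output}.
Test 2 (A=1, B=0, C=1): fault-free M0=1, M1=0, M2=0, M3=1, M4=0, M5=0, M6=1 → 1; observed 1. Eliminates M1 stuck-at-1, M1 inverted output, M4 stuck-at-1, M4 inverted output, M5 stuck-at-1, M5 inverted output, M6 stuck-at-0, M6 inverted output.
Test 3 (A=1, B=1, C=1): fault-free M0=1, M1=1, M2=1, M3=0, M4=0, M5=1, M6=0 → 0; observed 0. Eliminates M0 inverted output.
Only M0 stuck-at-1 is consistent with every test.

M0 stuck-at-1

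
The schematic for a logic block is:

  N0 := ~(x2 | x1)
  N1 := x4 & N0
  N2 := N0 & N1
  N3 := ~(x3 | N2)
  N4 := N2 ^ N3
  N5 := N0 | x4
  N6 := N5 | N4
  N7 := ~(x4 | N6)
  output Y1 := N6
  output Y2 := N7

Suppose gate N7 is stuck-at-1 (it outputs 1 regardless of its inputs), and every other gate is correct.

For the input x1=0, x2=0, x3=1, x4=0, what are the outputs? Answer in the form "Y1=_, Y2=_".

Y1=1, Y2=1

Propagate with N7 forced: N0=1, N1=0, N2=0, N3=0, N4=0, N5=1, N6=1, N7=1 [stuck-at-1].
So the outputs are Y1=1, Y2=1. (Without the fault they would be Y1=1, Y2=0.)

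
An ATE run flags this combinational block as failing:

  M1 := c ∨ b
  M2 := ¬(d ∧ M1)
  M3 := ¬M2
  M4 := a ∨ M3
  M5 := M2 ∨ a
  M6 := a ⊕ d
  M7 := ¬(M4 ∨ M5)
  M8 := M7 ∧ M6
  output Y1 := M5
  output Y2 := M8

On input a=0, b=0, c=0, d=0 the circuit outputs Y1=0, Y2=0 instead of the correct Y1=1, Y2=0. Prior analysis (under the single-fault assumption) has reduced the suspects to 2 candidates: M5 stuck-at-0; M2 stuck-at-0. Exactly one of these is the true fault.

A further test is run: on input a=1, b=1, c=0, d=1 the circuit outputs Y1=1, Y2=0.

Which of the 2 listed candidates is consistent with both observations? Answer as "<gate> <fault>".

M2 stuck-at-0

Evaluate each candidate on input a=1, b=1, c=0, d=1:
  M5 stuck-at-0: M1=1, M2=0, M3=1, M4=1, M5=0 [stuck-at-0], M6=0, M7=0, M8=0 → Y1=0, Y2=0 — eliminated
  M2 stuck-at-0: M1=1, M2=0 [stuck-at-0], M3=1, M4=1, M5=1, M6=0, M7=0, M8=0 → Y1=1, Y2=0 — matches
Only M2 stuck-at-0 reproduces the observed Y1=1, Y2=0.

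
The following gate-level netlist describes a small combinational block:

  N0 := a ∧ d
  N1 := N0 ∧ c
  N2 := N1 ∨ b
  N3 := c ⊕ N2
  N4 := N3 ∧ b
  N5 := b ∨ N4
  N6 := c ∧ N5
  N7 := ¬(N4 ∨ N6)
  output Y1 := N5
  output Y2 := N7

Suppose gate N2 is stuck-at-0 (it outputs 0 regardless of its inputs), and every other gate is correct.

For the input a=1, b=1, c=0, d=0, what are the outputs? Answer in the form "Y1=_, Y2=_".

Y1=1, Y2=1

Propagate with N2 forced: N0=0, N1=0, N2=0 [stuck-at-0], N3=0, N4=0, N5=1, N6=0, N7=1.
So the outputs are Y1=1, Y2=1. (Without the fault they would be Y1=1, Y2=0.)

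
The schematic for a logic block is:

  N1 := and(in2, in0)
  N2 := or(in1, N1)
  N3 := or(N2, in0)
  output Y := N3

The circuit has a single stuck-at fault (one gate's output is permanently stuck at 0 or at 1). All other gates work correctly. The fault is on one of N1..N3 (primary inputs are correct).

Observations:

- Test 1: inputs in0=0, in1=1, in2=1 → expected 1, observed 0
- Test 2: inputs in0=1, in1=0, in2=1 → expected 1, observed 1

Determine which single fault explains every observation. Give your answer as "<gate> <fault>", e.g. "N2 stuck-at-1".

Fault-free values for test 1 (in0=0, in1=1, in2=1): N1=0, N2=1, N3=1, giving Y=1. Observed 0.
Test 1: faults giving observed 0 are {N2 stuck-at-0, N3 stuck-at-0}.
Test 2 (in0=1, in1=0, in2=1): fault-free N1=1, N2=1, N3=1 → 1; observed 1. Eliminates N3 stuck-at-0.
Only N2 stuck-at-0 is consistent with every test.

N2 stuck-at-0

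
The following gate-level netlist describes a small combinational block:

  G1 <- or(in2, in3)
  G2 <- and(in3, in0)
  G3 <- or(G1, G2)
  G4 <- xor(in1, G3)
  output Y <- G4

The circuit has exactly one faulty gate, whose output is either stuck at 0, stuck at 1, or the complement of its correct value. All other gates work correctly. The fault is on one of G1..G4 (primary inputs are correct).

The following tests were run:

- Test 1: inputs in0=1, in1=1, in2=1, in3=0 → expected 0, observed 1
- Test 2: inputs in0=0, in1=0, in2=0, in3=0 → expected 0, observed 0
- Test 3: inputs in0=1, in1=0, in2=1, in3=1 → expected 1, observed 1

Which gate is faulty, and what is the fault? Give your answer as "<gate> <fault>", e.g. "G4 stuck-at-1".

Fault-free values for test 1 (in0=1, in1=1, in2=1, in3=0): G1=1, G2=0, G3=1, G4=0, giving Y=0. Observed 1.
Test 1: faults giving observed 1 are {G1 stuck-at-0, G1 inverted output, G3 stuck-at-0, G3 inverted output, G4 stuck-at-1, G4 inverted output}.
Test 2 (in0=0, in1=0, in2=0, in3=0): fault-free G1=0, G2=0, G3=0, G4=0 → 0; observed 0. Eliminates G1 inverted output, G3 inverted output, G4 stuck-at-1, G4 inverted output.
Test 3 (in0=1, in1=0, in2=1, in3=1): fault-free G1=1, G2=1, G3=1, G4=1 → 1; observed 1. Eliminates G3 stuck-at-0.
Only G1 stuck-at-0 is consistent with every test.

G1 stuck-at-0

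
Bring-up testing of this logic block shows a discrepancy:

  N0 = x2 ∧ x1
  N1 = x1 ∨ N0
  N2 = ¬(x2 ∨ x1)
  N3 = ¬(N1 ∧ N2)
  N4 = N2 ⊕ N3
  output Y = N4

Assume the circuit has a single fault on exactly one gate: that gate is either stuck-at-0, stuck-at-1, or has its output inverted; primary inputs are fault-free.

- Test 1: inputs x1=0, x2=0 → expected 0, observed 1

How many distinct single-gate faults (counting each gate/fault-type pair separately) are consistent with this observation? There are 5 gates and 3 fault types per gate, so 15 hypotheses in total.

Fault-free: N0=0, N1=0, N2=1, N3=1, N4=0 → 0. Observed 1.
  N0: stuck-at-1, inverted output ✓; others ✗
  N1: stuck-at-1, inverted output ✓; others ✗
  N2: stuck-at-0, inverted output ✓; others ✗
  N3: stuck-at-0, inverted output ✓; others ✗
  N4: stuck-at-1, inverted output ✓; others ✗
Consistent faults: {N0 stuck-at-1, N0 inverted output, N1 stuck-at-1, N1 inverted output, N2 stuck-at-0, N2 inverted output, N3 stuck-at-0, N3 inverted output, N4 stuck-at-1, N4 inverted output} — 10 in all.

10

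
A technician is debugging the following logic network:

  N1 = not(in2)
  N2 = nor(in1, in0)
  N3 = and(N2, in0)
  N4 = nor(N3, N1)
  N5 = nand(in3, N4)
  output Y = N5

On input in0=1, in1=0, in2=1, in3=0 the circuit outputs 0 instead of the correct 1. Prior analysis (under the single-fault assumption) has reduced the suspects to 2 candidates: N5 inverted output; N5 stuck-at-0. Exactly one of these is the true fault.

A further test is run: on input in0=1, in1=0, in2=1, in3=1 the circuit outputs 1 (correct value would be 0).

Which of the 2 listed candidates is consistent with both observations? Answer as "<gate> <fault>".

Evaluate each candidate on input in0=1, in1=0, in2=1, in3=1:
  N5 inverted output: N1=0, N2=0, N3=0, N4=1, N5=1 [inverted output] → 1 — matches
  N5 stuck-at-0: N1=0, N2=0, N3=0, N4=1, N5=0 [stuck-at-0] → 0 — eliminated
Only N5 inverted output reproduces the observed 1.

N5 inverted output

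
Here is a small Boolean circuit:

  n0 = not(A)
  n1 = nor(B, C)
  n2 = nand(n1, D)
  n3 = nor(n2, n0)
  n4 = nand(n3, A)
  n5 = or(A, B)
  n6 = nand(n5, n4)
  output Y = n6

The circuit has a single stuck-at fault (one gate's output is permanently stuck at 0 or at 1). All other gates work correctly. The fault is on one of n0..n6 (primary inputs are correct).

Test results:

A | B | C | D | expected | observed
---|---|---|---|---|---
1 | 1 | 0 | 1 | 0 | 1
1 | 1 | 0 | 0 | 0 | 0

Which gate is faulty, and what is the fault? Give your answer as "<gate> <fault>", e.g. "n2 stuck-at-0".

n1 stuck-at-1

Fault-free values for test 1 (A=1, B=1, C=0, D=1): n0=0, n1=0, n2=1, n3=0, n4=1, n5=1, n6=0, giving Y=0. Observed 1.
Test 1: faults giving observed 1 are {n1 stuck-at-1, n2 stuck-at-0, n3 stuck-at-1, n4 stuck-at-0, n5 stuck-at-0, n6 stuck-at-1}.
Test 2 (A=1, B=1, C=0, D=0): fault-free n0=0, n1=0, n2=1, n3=0, n4=1, n5=1, n6=0 → 0; observed 0. Eliminates n2 stuck-at-0, n3 stuck-at-1, n4 stuck-at-0, n5 stuck-at-0, n6 stuck-at-1.
Only n1 stuck-at-1 is consistent with every test.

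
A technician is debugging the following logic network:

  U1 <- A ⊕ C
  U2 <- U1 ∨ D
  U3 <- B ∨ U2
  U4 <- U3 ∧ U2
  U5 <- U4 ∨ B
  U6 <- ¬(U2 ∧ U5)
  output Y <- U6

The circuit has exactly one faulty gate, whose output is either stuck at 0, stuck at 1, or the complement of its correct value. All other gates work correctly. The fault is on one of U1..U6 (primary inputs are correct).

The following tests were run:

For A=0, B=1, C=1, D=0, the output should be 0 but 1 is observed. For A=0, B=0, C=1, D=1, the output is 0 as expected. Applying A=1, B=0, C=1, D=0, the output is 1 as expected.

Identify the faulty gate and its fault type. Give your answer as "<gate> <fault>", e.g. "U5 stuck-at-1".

Fault-free values for test 1 (A=0, B=1, C=1, D=0): U1=1, U2=1, U3=1, U4=1, U5=1, U6=0, giving Y=0. Observed 1.
Test 1: faults giving observed 1 are {U1 stuck-at-0, U1 inverted output, U2 stuck-at-0, U2 inverted output, U5 stuck-at-0, U5 inverted output, U6 stuck-at-1, U6 inverted output}.
Test 2 (A=0, B=0, C=1, D=1): fault-free U1=1, U2=1, U3=1, U4=1, U5=1, U6=0 → 0; observed 0. Eliminates U2 stuck-at-0, U2 inverted output, U5 stuck-at-0, U5 inverted output, U6 stuck-at-1, U6 inverted output.
Test 3 (A=1, B=0, C=1, D=0): fault-free U1=0, U2=0, U3=0, U4=0, U5=0, U6=1 → 1; observed 1. Eliminates U1 inverted output.
Only U1 stuck-at-0 is consistent with every test.

U1 stuck-at-0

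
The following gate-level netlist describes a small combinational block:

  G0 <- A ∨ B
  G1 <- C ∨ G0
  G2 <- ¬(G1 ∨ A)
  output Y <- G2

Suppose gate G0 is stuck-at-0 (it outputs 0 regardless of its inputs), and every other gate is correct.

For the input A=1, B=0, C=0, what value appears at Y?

Propagate with G0 forced: G0=0 [stuck-at-0], G1=0, G2=0.
So Y = 0. (Same as the fault-free value — the fault is masked on this input.)

0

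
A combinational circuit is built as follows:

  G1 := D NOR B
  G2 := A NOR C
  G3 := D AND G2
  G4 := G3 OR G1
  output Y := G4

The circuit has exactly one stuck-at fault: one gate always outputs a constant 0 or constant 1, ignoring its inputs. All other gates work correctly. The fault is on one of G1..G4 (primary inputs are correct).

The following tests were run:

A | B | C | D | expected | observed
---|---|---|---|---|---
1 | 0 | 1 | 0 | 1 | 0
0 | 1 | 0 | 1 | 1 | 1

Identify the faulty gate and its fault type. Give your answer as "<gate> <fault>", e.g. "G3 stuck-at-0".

G1 stuck-at-0

Fault-free values for test 1 (A=1, B=0, C=1, D=0): G1=1, G2=0, G3=0, G4=1, giving Y=1. Observed 0.
Test 1: faults giving observed 0 are {G1 stuck-at-0, G4 stuck-at-0}.
Test 2 (A=0, B=1, C=0, D=1): fault-free G1=0, G2=1, G3=1, G4=1 → 1; observed 1. Eliminates G4 stuck-at-0.
Only G1 stuck-at-0 is consistent with every test.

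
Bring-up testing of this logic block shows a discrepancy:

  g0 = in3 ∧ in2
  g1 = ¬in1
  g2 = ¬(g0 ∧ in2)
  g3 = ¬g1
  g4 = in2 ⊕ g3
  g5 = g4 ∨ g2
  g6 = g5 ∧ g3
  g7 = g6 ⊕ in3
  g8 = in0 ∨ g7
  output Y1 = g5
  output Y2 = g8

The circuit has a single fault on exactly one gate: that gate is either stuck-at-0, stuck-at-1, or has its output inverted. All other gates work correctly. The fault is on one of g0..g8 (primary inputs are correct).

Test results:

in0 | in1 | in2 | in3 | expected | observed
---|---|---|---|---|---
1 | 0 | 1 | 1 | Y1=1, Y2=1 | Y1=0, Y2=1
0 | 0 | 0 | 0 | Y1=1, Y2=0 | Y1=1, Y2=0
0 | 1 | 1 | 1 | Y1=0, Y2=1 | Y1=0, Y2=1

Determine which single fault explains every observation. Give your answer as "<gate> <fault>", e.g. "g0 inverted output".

Fault-free values for test 1 (in0=1, in1=0, in2=1, in3=1): g0=1, g1=1, g2=0, g3=0, g4=1, g5=1, g6=0, g7=1, g8=1, giving Y1=1, Y2=1. Observed Y1=0, Y2=1.
Test 1: faults giving observed Y1=0, Y2=1 are {g1 stuck-at-0, g1 inverted output, g3 stuck-at-1, g3 inverted output, g4 stuck-at-0, g4 inverted output, g5 stuck-at-0, g5 inverted output}.
Test 2 (in0=0, in1=0, in2=0, in3=0): fault-free g0=0, g1=1, g2=1, g3=0, g4=0, g5=1, g6=0, g7=0, g8=0 → Y1=1, Y2=0; observed Y1=1, Y2=0. Eliminates g1 stuck-at-0, g1 inverted output, g3 stuck-at-1, g3 inverted output, g5 stuck-at-0, g5 inverted output.
Test 3 (in0=0, in1=1, in2=1, in3=1): fault-free g0=1, g1=0, g2=0, g3=1, g4=0, g5=0, g6=0, g7=1, g8=1 → Y1=0, Y2=1; observed Y1=0, Y2=1. Eliminates g4 inverted output.
Only g4 stuck-at-0 is consistent with every test.

g4 stuck-at-0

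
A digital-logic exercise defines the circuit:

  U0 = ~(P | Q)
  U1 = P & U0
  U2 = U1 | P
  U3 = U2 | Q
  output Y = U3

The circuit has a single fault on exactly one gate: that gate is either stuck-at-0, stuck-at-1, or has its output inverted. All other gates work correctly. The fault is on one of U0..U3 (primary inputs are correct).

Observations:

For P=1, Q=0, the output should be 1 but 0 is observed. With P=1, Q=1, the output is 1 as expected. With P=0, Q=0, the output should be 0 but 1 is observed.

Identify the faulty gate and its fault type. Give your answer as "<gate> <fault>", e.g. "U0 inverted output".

Fault-free values for test 1 (P=1, Q=0): U0=0, U1=0, U2=1, U3=1, giving Y=1. Observed 0.
Test 1: faults giving observed 0 are {U2 stuck-at-0, U2 inverted output, U3 stuck-at-0, U3 inverted output}.
Test 2 (P=1, Q=1): fault-free U0=0, U1=0, U2=1, U3=1 → 1; observed 1. Eliminates U3 stuck-at-0, U3 inverted output.
Test 3 (P=0, Q=0): fault-free U0=1, U1=0, U2=0, U3=0 → 0; observed 1. Eliminates U2 stuck-at-0.
Only U2 inverted output is consistent with every test.

U2 inverted output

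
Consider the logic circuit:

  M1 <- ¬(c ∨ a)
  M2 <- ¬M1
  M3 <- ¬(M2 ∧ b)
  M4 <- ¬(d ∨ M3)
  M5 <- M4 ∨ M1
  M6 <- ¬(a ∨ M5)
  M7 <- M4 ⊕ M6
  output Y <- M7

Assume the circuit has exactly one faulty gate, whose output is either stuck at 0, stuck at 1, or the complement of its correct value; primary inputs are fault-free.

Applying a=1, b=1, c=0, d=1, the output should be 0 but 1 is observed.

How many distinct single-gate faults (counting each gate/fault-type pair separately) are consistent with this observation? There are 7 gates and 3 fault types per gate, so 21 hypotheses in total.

6

Fault-free: M1=0, M2=1, M3=0, M4=0, M5=0, M6=0, M7=0 → 0. Observed 1.
  M1: none of the 3 fault types match ✗
  M2: none of the 3 fault types match ✗
  M3: none of the 3 fault types match ✗
  M4: stuck-at-1, inverted output ✓; others ✗
  M5: none of the 3 fault types match ✗
  M6: stuck-at-1, inverted output ✓; others ✗
  M7: stuck-at-1, inverted output ✓; others ✗
Consistent faults: {M4 stuck-at-1, M4 inverted output, M6 stuck-at-1, M6 inverted output, M7 stuck-at-1, M7 inverted output} — 6 in all.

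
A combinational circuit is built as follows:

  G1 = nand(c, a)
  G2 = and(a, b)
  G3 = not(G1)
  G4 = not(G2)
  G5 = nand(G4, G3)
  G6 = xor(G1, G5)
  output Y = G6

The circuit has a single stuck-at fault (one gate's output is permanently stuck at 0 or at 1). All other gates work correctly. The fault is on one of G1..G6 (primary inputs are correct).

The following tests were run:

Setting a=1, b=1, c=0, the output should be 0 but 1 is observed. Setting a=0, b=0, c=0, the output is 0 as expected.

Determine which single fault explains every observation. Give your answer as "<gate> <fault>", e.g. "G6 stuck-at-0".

G1 stuck-at-0

Fault-free values for test 1 (a=1, b=1, c=0): G1=1, G2=1, G3=0, G4=0, G5=1, G6=0, giving Y=0. Observed 1.
Test 1: faults giving observed 1 are {G1 stuck-at-0, G5 stuck-at-0, G6 stuck-at-1}.
Test 2 (a=0, b=0, c=0): fault-free G1=1, G2=0, G3=0, G4=1, G5=1, G6=0 → 0; observed 0. Eliminates G5 stuck-at-0, G6 stuck-at-1.
Only G1 stuck-at-0 is consistent with every test.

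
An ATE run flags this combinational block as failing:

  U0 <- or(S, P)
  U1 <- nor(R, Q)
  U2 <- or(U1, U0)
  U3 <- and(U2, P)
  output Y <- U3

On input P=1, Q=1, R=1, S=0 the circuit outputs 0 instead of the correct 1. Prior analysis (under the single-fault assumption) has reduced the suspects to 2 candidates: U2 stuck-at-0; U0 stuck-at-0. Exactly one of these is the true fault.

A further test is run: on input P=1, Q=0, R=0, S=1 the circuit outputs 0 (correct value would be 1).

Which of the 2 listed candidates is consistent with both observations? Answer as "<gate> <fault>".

Evaluate each candidate on input P=1, Q=0, R=0, S=1:
  U2 stuck-at-0: U0=1, U1=1, U2=0 [stuck-at-0], U3=0 → 0 — matches
  U0 stuck-at-0: U0=0 [stuck-at-0], U1=1, U2=1, U3=1 → 1 — eliminated
Only U2 stuck-at-0 reproduces the observed 0.

U2 stuck-at-0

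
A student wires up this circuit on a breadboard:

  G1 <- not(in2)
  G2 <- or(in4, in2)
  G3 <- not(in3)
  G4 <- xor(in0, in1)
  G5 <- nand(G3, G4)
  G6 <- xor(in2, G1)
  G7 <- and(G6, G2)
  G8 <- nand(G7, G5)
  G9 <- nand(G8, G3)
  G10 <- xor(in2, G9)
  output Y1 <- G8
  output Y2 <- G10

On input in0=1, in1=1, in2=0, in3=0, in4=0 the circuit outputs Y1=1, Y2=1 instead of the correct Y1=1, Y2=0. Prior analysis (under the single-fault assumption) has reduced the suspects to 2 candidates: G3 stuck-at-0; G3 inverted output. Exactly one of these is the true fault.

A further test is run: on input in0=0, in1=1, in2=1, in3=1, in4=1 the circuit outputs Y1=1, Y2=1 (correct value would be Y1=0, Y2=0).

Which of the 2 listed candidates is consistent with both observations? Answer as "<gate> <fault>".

G3 inverted output

Evaluate each candidate on input in0=0, in1=1, in2=1, in3=1, in4=1:
  G3 stuck-at-0: G1=0, G2=1, G3=0 [stuck-at-0], G4=1, G5=1, G6=1, G7=1, G8=0, G9=1, G10=0 → Y1=0, Y2=0 — eliminated
  G3 inverted output: G1=0, G2=1, G3=1 [inverted output], G4=1, G5=0, G6=1, G7=1, G8=1, G9=0, G10=1 → Y1=1, Y2=1 — matches
Only G3 inverted output reproduces the observed Y1=1, Y2=1.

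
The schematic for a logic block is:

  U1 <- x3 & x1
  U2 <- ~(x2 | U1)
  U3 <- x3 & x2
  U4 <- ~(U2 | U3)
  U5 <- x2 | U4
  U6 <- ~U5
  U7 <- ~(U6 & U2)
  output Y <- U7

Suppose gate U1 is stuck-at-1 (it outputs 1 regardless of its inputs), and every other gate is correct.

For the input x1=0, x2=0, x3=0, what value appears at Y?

1

Propagate with U1 forced: U1=1 [stuck-at-1], U2=0, U3=0, U4=1, U5=1, U6=0, U7=1.
So Y = 1. (Without the fault it would be 0.)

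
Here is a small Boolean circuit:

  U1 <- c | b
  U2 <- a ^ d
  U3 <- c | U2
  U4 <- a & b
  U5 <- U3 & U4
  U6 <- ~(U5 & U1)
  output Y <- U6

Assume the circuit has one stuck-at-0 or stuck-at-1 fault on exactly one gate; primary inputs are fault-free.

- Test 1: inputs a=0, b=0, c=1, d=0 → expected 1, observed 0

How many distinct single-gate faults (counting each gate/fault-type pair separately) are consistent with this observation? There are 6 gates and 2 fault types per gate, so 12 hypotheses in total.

3

Fault-free: U1=1, U2=0, U3=1, U4=0, U5=0, U6=1 → 1. Observed 0.
  U1 stuck-at-0: output 1 ✗
  U1 stuck-at-1: output 1 ✗
  U2 stuck-at-0: output 1 ✗
  U2 stuck-at-1: output 1 ✗
  U3 stuck-at-0: output 1 ✗
  U3 stuck-at-1: output 1 ✗
  U4 stuck-at-0: output 1 ✗
  U4 stuck-at-1: output 0 ✓
  U5 stuck-at-0: output 1 ✗
  U5 stuck-at-1: output 0 ✓
  U6 stuck-at-0: output 0 ✓
  U6 stuck-at-1: output 1 ✗
Consistent faults: {U4 stuck-at-1, U5 stuck-at-1, U6 stuck-at-0} — 3 in all.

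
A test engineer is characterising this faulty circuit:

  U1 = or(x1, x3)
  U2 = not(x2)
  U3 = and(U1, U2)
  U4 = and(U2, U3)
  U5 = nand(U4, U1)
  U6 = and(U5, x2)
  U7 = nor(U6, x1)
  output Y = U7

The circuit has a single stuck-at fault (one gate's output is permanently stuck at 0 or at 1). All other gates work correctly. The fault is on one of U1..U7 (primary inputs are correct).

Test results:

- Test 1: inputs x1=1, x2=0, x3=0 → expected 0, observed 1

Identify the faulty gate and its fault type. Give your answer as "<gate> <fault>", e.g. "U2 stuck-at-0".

U7 stuck-at-1

Fault-free values for test 1 (x1=1, x2=0, x3=0): U1=1, U2=1, U3=1, U4=1, U5=0, U6=0, U7=0, giving Y=0. Observed 1.
Test 1: faults giving observed 1 are {U7 stuck-at-1}.
Only U7 stuck-at-1 is consistent with every test.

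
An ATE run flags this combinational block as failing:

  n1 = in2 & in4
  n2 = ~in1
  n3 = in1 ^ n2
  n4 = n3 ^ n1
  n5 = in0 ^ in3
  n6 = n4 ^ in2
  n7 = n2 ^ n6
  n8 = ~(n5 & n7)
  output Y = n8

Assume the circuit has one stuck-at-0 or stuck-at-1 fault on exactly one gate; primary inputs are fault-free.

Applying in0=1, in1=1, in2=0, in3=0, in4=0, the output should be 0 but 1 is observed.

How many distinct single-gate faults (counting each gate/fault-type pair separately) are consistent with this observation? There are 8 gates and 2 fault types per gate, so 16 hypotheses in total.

7

Fault-free: n1=0, n2=0, n3=1, n4=1, n5=1, n6=1, n7=1, n8=0 → 0. Observed 1.
  n1: stuck-at-1 ✓; others ✗
  n2: none of the 2 fault types match ✗
  n3: stuck-at-0 ✓; others ✗
  n4: stuck-at-0 ✓; others ✗
  n5: stuck-at-0 ✓; others ✗
  n6: stuck-at-0 ✓; others ✗
  n7: stuck-at-0 ✓; others ✗
  n8: stuck-at-1 ✓; others ✗
Consistent faults: {n1 stuck-at-1, n3 stuck-at-0, n4 stuck-at-0, n5 stuck-at-0, n6 stuck-at-0, n7 stuck-at-0, n8 stuck-at-1} — 7 in all.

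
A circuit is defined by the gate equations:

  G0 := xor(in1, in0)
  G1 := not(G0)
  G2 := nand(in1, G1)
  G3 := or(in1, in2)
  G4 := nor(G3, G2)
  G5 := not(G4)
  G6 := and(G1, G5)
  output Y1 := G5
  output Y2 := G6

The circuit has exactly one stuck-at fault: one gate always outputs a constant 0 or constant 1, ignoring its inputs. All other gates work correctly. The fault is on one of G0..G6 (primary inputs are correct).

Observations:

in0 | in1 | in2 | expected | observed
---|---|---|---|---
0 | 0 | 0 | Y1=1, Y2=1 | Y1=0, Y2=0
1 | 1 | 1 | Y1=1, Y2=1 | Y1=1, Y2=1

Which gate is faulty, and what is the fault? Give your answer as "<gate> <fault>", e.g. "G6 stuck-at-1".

Fault-free values for test 1 (in0=0, in1=0, in2=0): G0=0, G1=1, G2=1, G3=0, G4=0, G5=1, G6=1, giving Y1=1, Y2=1. Observed Y1=0, Y2=0.
Test 1: faults giving observed Y1=0, Y2=0 are {G2 stuck-at-0, G4 stuck-at-1, G5 stuck-at-0}.
Test 2 (in0=1, in1=1, in2=1): fault-free G0=0, G1=1, G2=0, G3=1, G4=0, G5=1, G6=1 → Y1=1, Y2=1; observed Y1=1, Y2=1. Eliminates G4 stuck-at-1, G5 stuck-at-0.
Only G2 stuck-at-0 is consistent with every test.

G2 stuck-at-0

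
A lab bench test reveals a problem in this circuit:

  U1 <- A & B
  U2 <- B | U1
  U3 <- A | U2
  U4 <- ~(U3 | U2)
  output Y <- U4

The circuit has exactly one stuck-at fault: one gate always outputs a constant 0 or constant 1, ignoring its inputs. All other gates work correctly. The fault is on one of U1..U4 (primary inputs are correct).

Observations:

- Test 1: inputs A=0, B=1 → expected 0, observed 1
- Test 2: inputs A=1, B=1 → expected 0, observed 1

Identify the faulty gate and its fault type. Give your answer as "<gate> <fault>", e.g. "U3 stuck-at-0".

Fault-free values for test 1 (A=0, B=1): U1=0, U2=1, U3=1, U4=0, giving Y=0. Observed 1.
Test 1: faults giving observed 1 are {U2 stuck-at-0, U4 stuck-at-1}.
Test 2 (A=1, B=1): fault-free U1=1, U2=1, U3=1, U4=0 → 0; observed 1. Eliminates U2 stuck-at-0.
Only U4 stuck-at-1 is consistent with every test.

U4 stuck-at-1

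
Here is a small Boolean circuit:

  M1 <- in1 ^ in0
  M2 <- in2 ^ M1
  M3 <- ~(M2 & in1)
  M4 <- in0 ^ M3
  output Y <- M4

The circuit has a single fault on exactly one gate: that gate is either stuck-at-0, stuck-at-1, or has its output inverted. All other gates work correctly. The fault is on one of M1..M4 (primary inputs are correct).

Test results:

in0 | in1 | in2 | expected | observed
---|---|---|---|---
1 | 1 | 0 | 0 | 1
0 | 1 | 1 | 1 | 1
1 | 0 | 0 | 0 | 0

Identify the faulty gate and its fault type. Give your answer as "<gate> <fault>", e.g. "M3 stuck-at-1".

M1 stuck-at-1

Fault-free values for test 1 (in0=1, in1=1, in2=0): M1=0, M2=0, M3=1, M4=0, giving Y=0. Observed 1.
Test 1: faults giving observed 1 are {M1 stuck-at-1, M1 inverted output, M2 stuck-at-1, M2 inverted output, M3 stuck-at-0, M3 inverted output, M4 stuck-at-1, M4 inverted output}.
Test 2 (in0=0, in1=1, in2=1): fault-free M1=1, M2=0, M3=1, M4=1 → 1; observed 1. Eliminates M1 inverted output, M2 stuck-at-1, M2 inverted output, M3 stuck-at-0, M3 inverted output, M4 inverted output.
Test 3 (in0=1, in1=0, in2=0): fault-free M1=1, M2=1, M3=1, M4=0 → 0; observed 0. Eliminates M4 stuck-at-1.
Only M1 stuck-at-1 is consistent with every test.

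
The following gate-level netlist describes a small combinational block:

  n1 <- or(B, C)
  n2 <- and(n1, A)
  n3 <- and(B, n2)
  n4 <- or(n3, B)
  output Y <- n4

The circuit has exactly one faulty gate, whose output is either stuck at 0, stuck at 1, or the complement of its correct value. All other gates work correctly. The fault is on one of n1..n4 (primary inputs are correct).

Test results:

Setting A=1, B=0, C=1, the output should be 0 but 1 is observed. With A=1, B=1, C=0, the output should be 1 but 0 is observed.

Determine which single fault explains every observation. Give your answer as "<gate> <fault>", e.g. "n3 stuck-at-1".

n4 inverted output

Fault-free values for test 1 (A=1, B=0, C=1): n1=1, n2=1, n3=0, n4=0, giving Y=0. Observed 1.
Test 1: faults giving observed 1 are {n3 stuck-at-1, n3 inverted output, n4 stuck-at-1, n4 inverted output}.
Test 2 (A=1, B=1, C=0): fault-free n1=1, n2=1, n3=1, n4=1 → 1; observed 0. Eliminates n3 stuck-at-1, n3 inverted output, n4 stuck-at-1.
Only n4 inverted output is consistent with every test.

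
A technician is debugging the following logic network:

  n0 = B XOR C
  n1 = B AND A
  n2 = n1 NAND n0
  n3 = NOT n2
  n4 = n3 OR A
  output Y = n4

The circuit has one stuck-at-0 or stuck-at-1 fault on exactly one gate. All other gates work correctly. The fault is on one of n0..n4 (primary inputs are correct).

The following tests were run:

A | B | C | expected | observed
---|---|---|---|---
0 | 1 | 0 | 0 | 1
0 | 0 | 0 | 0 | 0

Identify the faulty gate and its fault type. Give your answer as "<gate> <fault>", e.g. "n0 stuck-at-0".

Fault-free values for test 1 (A=0, B=1, C=0): n0=1, n1=0, n2=1, n3=0, n4=0, giving Y=0. Observed 1.
Test 1: faults giving observed 1 are {n1 stuck-at-1, n2 stuck-at-0, n3 stuck-at-1, n4 stuck-at-1}.
Test 2 (A=0, B=0, C=0): fault-free n0=0, n1=0, n2=1, n3=0, n4=0 → 0; observed 0. Eliminates n2 stuck-at-0, n3 stuck-at-1, n4 stuck-at-1.
Only n1 stuck-at-1 is consistent with every test.

n1 stuck-at-1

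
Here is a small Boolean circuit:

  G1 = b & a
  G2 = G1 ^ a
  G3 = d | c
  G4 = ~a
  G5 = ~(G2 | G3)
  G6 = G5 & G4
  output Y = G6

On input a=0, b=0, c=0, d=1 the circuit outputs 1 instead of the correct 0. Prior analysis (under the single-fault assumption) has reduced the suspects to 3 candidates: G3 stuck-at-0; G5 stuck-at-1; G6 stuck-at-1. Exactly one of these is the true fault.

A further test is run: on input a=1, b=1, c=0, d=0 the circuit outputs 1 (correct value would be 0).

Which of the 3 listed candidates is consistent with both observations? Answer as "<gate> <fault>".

G6 stuck-at-1

Evaluate each candidate on input a=1, b=1, c=0, d=0:
  G3 stuck-at-0: G1=1, G2=0, G3=0 [stuck-at-0], G4=0, G5=1, G6=0 → 0 — eliminated
  G5 stuck-at-1: G1=1, G2=0, G3=0, G4=0, G5=1 [stuck-at-1], G6=0 → 0 — eliminated
  G6 stuck-at-1: G1=1, G2=0, G3=0, G4=0, G5=1, G6=1 [stuck-at-1] → 1 — matches
Only G6 stuck-at-1 reproduces the observed 1.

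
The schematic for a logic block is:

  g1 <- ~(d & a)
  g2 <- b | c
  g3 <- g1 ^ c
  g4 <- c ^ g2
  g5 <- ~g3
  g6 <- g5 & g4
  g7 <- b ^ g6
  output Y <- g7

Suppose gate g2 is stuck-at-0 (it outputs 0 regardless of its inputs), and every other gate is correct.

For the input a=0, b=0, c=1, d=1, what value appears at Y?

1

Propagate with g2 forced: g1=1, g2=0 [stuck-at-0], g3=0, g4=1, g5=1, g6=1, g7=1.
So Y = 1. (Without the fault it would be 0.)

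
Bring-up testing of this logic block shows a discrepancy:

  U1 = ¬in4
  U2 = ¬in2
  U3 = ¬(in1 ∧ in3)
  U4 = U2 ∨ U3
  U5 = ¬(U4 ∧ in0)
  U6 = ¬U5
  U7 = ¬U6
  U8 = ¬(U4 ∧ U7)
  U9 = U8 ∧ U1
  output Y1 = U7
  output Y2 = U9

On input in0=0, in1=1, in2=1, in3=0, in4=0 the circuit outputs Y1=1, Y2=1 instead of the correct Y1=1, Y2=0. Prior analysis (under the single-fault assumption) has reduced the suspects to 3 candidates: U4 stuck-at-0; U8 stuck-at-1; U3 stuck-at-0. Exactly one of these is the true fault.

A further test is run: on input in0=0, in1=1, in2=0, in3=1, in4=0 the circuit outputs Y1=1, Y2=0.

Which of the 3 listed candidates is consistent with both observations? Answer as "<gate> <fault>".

Evaluate each candidate on input in0=0, in1=1, in2=0, in3=1, in4=0:
  U4 stuck-at-0: U1=1, U2=1, U3=0, U4=0 [stuck-at-0], U5=1, U6=0, U7=1, U8=1, U9=1 → Y1=1, Y2=1 — eliminated
  U8 stuck-at-1: U1=1, U2=1, U3=0, U4=1, U5=1, U6=0, U7=1, U8=1 [stuck-at-1], U9=1 → Y1=1, Y2=1 — eliminated
  U3 stuck-at-0: U1=1, U2=1, U3=0 [stuck-at-0], U4=1, U5=1, U6=0, U7=1, U8=0, U9=0 → Y1=1, Y2=0 — matches
Only U3 stuck-at-0 reproduces the observed Y1=1, Y2=0.

U3 stuck-at-0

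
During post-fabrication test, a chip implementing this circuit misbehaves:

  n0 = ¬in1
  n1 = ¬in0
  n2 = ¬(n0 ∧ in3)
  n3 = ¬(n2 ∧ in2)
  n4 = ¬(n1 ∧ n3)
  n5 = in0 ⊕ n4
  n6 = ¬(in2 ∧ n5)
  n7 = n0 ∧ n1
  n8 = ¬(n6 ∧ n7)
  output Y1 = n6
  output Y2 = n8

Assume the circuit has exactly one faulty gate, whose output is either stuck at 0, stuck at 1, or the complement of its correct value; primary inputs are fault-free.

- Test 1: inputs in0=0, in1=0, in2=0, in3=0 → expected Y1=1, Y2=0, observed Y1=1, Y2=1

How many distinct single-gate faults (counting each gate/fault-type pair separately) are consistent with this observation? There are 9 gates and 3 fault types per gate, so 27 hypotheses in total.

8

Fault-free: n0=1, n1=1, n2=1, n3=1, n4=0, n5=0, n6=1, n7=1, n8=0 → Y1=1, Y2=0. Observed Y1=1, Y2=1.
  n0: stuck-at-0, inverted output ✓; others ✗
  n1: stuck-at-0, inverted output ✓; others ✗
  n2: none of the 3 fault types match ✗
  n3: none of the 3 fault types match ✗
  n4: none of the 3 fault types match ✗
  n5: none of the 3 fault types match ✗
  n6: none of the 3 fault types match ✗
  n7: stuck-at-0, inverted output ✓; others ✗
  n8: stuck-at-1, inverted output ✓; others ✗
Consistent faults: {n0 stuck-at-0, n0 inverted output, n1 stuck-at-0, n1 inverted output, n7 stuck-at-0, n7 inverted output, n8 stuck-at-1, n8 inverted output} — 8 in all.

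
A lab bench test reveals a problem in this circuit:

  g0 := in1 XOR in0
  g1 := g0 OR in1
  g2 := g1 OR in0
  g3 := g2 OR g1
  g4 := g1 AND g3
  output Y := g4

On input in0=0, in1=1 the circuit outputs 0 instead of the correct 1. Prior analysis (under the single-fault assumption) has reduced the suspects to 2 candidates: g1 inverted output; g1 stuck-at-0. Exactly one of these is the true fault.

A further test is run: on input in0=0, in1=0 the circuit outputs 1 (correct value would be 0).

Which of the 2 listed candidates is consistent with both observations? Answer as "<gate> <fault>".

g1 inverted output

Evaluate each candidate on input in0=0, in1=0:
  g1 inverted output: g0=0, g1=1 [inverted output], g2=1, g3=1, g4=1 → 1 — matches
  g1 stuck-at-0: g0=0, g1=0 [stuck-at-0], g2=0, g3=0, g4=0 → 0 — eliminated
Only g1 inverted output reproduces the observed 1.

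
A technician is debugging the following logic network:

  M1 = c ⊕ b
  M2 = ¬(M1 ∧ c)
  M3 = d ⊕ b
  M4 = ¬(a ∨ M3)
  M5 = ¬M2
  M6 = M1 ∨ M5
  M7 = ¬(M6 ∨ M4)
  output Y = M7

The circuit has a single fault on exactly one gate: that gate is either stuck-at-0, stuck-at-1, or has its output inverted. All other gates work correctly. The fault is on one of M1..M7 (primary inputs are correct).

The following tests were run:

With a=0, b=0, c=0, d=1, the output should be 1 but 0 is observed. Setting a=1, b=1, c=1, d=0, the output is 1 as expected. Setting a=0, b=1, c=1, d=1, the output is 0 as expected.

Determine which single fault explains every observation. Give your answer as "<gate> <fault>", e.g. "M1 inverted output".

Fault-free values for test 1 (a=0, b=0, c=0, d=1): M1=0, M2=1, M3=1, M4=0, M5=0, M6=0, M7=1, giving Y=1. Observed 0.
Test 1: faults giving observed 0 are {M1 stuck-at-1, M1 inverted output, M2 stuck-at-0, M2 inverted output, M3 stuck-at-0, M3 inverted output, M4 stuck-at-1, M4 inverted output, M5 stuck-at-1, M5 inverted output, M6 stuck-at-1, M6 inverted output, M7 stuck-at-0, M7 inverted output}.
Test 2 (a=1, b=1, c=1, d=0): fault-free M1=0, M2=1, M3=1, M4=0, M5=0, M6=0, M7=1 → 1; observed 1. Eliminates M1 stuck-at-1, M1 inverted output, M2 stuck-at-0, M2 inverted output, M4 stuck-at-1, M4 inverted output, M5 stuck-at-1, M5 inverted output, M6 stuck-at-1, M6 inverted output, M7 stuck-at-0, M7 inverted output.
Test 3 (a=0, b=1, c=1, d=1): fault-free M1=0, M2=1, M3=0, M4=1, M5=0, M6=0, M7=0 → 0; observed 0. Eliminates M3 inverted output.
Only M3 stuck-at-0 is consistent with every test.

M3 stuck-at-0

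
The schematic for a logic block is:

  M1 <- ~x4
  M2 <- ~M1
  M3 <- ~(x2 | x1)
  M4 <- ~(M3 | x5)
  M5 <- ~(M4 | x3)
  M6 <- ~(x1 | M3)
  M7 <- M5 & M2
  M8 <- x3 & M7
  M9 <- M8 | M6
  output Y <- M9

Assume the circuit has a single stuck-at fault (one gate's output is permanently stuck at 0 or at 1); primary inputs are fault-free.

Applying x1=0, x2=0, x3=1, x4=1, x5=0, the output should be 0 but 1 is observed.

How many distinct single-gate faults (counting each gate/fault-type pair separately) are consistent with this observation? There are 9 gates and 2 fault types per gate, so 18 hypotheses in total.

Fault-free: M1=0, M2=1, M3=1, M4=0, M5=0, M6=0, M7=0, M8=0, M9=0 → 0. Observed 1.
  M1: none of the 2 fault types match ✗
  M2: none of the 2 fault types match ✗
  M3: stuck-at-0 ✓; others ✗
  M4: none of the 2 fault types match ✗
  M5: stuck-at-1 ✓; others ✗
  M6: stuck-at-1 ✓; others ✗
  M7: stuck-at-1 ✓; others ✗
  M8: stuck-at-1 ✓; others ✗
  M9: stuck-at-1 ✓; others ✗
Consistent faults: {M3 stuck-at-0, M5 stuck-at-1, M6 stuck-at-1, M7 stuck-at-1, M8 stuck-at-1, M9 stuck-at-1} — 6 in all.

6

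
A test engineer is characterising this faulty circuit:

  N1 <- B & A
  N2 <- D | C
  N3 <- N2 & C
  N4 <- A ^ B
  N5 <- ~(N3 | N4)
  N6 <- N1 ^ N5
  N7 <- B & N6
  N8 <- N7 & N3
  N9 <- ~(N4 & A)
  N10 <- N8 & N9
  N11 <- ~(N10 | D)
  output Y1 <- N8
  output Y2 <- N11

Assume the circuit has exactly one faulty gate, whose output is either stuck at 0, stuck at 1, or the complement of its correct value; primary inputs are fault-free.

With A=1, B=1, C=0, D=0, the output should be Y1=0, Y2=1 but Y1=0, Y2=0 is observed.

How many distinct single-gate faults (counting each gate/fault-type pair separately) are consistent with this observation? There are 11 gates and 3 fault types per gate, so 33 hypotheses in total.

4

Fault-free: N1=1, N2=0, N3=0, N4=0, N5=1, N6=0, N7=0, N8=0, N9=1, N10=0, N11=1 → Y1=0, Y2=1. Observed Y1=0, Y2=0.
  N1: none of the 3 fault types match ✗
  N2: none of the 3 fault types match ✗
  N3: none of the 3 fault types match ✗
  N4: none of the 3 fault types match ✗
  N5: none of the 3 fault types match ✗
  N6: none of the 3 fault types match ✗
  N7: none of the 3 fault types match ✗
  N8: none of the 3 fault types match ✗
  N9: none of the 3 fault types match ✗
  N10: stuck-at-1, inverted output ✓; others ✗
  N11: stuck-at-0, inverted output ✓; others ✗
Consistent faults: {N10 stuck-at-1, N10 inverted output, N11 stuck-at-0, N11 inverted output} — 4 in all.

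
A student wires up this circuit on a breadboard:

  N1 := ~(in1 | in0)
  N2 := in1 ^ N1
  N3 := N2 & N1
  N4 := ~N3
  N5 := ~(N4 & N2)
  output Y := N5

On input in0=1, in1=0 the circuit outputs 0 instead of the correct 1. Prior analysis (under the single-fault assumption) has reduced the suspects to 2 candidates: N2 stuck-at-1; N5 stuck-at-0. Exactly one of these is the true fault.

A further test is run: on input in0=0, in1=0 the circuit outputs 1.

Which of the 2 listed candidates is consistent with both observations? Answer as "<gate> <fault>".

N2 stuck-at-1

Evaluate each candidate on input in0=0, in1=0:
  N2 stuck-at-1: N1=1, N2=1 [stuck-at-1], N3=1, N4=0, N5=1 → 1 — matches
  N5 stuck-at-0: N1=1, N2=1, N3=1, N4=0, N5=0 [stuck-at-0] → 0 — eliminated
Only N2 stuck-at-1 reproduces the observed 1.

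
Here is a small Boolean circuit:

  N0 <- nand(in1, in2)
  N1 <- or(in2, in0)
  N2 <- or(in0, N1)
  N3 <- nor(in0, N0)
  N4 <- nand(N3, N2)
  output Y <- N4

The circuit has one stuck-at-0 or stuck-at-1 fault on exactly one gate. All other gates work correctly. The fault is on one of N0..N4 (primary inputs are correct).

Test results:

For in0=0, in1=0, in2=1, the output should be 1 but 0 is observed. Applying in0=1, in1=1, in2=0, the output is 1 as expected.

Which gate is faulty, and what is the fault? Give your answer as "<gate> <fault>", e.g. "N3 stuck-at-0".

N0 stuck-at-0

Fault-free values for test 1 (in0=0, in1=0, in2=1): N0=1, N1=1, N2=1, N3=0, N4=1, giving Y=1. Observed 0.
Test 1: faults giving observed 0 are {N0 stuck-at-0, N3 stuck-at-1, N4 stuck-at-0}.
Test 2 (in0=1, in1=1, in2=0): fault-free N0=1, N1=1, N2=1, N3=0, N4=1 → 1; observed 1. Eliminates N3 stuck-at-1, N4 stuck-at-0.
Only N0 stuck-at-0 is consistent with every test.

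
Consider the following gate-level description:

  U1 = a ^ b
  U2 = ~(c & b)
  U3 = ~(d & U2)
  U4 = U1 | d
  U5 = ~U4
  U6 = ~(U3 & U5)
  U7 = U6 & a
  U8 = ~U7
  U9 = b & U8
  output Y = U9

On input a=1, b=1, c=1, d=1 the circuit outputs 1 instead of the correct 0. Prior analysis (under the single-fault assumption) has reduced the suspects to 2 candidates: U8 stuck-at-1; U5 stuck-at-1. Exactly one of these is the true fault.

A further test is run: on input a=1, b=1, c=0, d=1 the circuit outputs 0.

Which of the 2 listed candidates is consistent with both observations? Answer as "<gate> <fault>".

U5 stuck-at-1

Evaluate each candidate on input a=1, b=1, c=0, d=1:
  U8 stuck-at-1: U1=0, U2=1, U3=0, U4=1, U5=0, U6=1, U7=1, U8=1 [stuck-at-1], U9=1 → 1 — eliminated
  U5 stuck-at-1: U1=0, U2=1, U3=0, U4=1, U5=1 [stuck-at-1], U6=1, U7=1, U8=0, U9=0 → 0 — matches
Only U5 stuck-at-1 reproduces the observed 0.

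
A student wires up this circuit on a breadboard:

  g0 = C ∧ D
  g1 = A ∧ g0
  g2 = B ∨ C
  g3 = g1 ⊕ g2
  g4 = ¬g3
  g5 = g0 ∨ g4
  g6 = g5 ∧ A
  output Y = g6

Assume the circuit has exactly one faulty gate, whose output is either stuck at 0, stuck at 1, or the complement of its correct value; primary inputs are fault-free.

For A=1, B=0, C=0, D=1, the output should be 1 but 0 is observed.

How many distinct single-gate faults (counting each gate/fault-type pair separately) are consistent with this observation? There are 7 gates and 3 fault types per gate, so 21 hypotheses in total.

Fault-free: g0=0, g1=0, g2=0, g3=0, g4=1, g5=1, g6=1 → 1. Observed 0.
  g0: none of the 3 fault types match ✗
  g1: stuck-at-1, inverted output ✓; others ✗
  g2: stuck-at-1, inverted output ✓; others ✗
  g3: stuck-at-1, inverted output ✓; others ✗
  g4: stuck-at-0, inverted output ✓; others ✗
  g5: stuck-at-0, inverted output ✓; others ✗
  g6: stuck-at-0, inverted output ✓; others ✗
Consistent faults: {g1 stuck-at-1, g1 inverted output, g2 stuck-at-1, g2 inverted output, g3 stuck-at-1, g3 inverted output, g4 stuck-at-0, g4 inverted output, g5 stuck-at-0, g5 inverted output, g6 stuck-at-0, g6 inverted output} — 12 in all.

12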